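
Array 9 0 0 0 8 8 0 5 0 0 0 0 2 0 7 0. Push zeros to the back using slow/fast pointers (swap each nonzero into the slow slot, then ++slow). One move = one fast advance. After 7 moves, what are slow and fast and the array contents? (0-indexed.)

(s=0,f=0) a[fast]=9≠0 swap→a[0]=9 → slow++,fast++
(s=1,f=1) a[fast]=0 → fast++
(s=1,f=2) a[fast]=0 → fast++
(s=1,f=3) a[fast]=0 → fast++
(s=1,f=4) a[fast]=8≠0 swap→a[1]=8 → slow++,fast++
(s=2,f=5) a[fast]=8≠0 swap→a[2]=8 → slow++,fast++
(s=3,f=6) a[fast]=0 → fast++

slow=3, fast=7, a=[9, 8, 8, 0, 0, 0, 0, 5, 0, 0, 0, 0, 2, 0, 7, 0]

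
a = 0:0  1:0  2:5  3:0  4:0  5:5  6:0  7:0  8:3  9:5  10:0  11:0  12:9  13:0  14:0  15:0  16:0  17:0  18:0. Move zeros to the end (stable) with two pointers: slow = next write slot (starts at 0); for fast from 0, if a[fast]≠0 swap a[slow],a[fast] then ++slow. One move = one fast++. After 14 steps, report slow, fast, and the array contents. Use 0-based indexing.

(s=0,f=0) a[fast]=0 → fast++
(s=0,f=1) a[fast]=0 → fast++
(s=0,f=2) a[fast]=5≠0 swap→a[0]=5 → slow++,fast++
(s=1,f=3) a[fast]=0 → fast++
(s=1,f=4) a[fast]=0 → fast++
(s=1,f=5) a[fast]=5≠0 swap→a[1]=5 → slow++,fast++
(s=2,f=6) a[fast]=0 → fast++
(s=2,f=7) a[fast]=0 → fast++
(s=2,f=8) a[fast]=3≠0 swap→a[2]=3 → slow++,fast++
(s=3,f=9) a[fast]=5≠0 swap→a[3]=5 → slow++,fast++
(s=4,f=10) a[fast]=0 → fast++
(s=4,f=11) a[fast]=0 → fast++
(s=4,f=12) a[fast]=9≠0 swap→a[4]=9 → slow++,fast++
(s=5,f=13) a[fast]=0 → fast++

slow=5, fast=14, a=[5, 5, 3, 5, 9, 0, 0, 0, 0, 0, 0, 0, 0, 0, 0, 0, 0, 0, 0]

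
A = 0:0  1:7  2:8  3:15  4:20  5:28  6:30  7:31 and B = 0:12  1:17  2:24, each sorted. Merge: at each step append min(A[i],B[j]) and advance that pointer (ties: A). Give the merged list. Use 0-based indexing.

[0, 7, 8, 12, 15, 17, 20, 24, 28, 30, 31]

i=0 j=0: A[i]=0<=B[j]=12 take 0, i++
i=1 j=0: A[i]=7<=B[j]=12 take 7, i++
i=2 j=0: A[i]=8<=B[j]=12 take 8, i++
i=3 j=0: A[i]=15>B[j]=12 take 12, j++
i=3 j=1: A[i]=15<=B[j]=17 take 15, i++
i=4 j=1: A[i]=20>B[j]=17 take 17, j++
i=4 j=2: A[i]=20<=B[j]=24 take 20, i++
i=5 j=2: A[i]=28>B[j]=24 take 24, j++
i=5 j=3: B done, take A[i]=28, i++
i=6 j=3: B done, take A[i]=30, i++
i=7 j=3: B done, take A[i]=31, i++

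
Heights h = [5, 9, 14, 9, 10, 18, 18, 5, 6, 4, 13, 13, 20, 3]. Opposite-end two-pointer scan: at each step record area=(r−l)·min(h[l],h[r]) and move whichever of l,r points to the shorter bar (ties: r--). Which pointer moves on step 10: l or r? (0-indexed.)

l

l=0 r=13: min(5,3)*13=39 best=39 *, r--
l=0 r=12: min(5,20)*12=60 best=60 *, l++
l=1 r=12: min(9,20)*11=99 best=99 *, l++
l=2 r=12: min(14,20)*10=140 best=140 *, l++
l=3 r=12: min(9,20)*9=81 best=140, l++
l=4 r=12: min(10,20)*8=80 best=140, l++
l=5 r=12: min(18,20)*7=126 best=140, l++
l=6 r=12: min(18,20)*6=108 best=140, l++
l=7 r=12: min(5,20)*5=25 best=140, l++
l=8 r=12: min(6,20)*4=24 best=140, l++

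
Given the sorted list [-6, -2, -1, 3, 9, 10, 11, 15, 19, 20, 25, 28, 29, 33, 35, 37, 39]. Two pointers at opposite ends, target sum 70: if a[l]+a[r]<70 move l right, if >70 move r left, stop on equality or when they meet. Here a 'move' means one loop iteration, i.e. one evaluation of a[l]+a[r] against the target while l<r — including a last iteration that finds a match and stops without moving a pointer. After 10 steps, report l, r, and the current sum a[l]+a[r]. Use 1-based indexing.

l=11, r=17, sum=64

l=1 r=17: -6+39=33 <70, l++
l=2 r=17: -2+39=37 <70, l++
l=3 r=17: -1+39=38 <70, l++
l=4 r=17: 3+39=42 <70, l++
l=5 r=17: 9+39=48 <70, l++
l=6 r=17: 10+39=49 <70, l++
l=7 r=17: 11+39=50 <70, l++
l=8 r=17: 15+39=54 <70, l++
l=9 r=17: 19+39=58 <70, l++
l=10 r=17: 20+39=59 <70, l++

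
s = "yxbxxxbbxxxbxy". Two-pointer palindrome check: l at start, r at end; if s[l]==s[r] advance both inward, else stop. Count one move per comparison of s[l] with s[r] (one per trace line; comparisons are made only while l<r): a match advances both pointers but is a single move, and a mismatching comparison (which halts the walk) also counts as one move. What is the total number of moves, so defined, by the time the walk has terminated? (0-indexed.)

7 moves

l=0 r=13: 'y'=='y', l++,r--
l=1 r=12: 'x'=='x', l++,r--
l=2 r=11: 'b'=='b', l++,r--
l=3 r=10: 'x'=='x', l++,r--
l=4 r=9: 'x'=='x', l++,r--
l=5 r=8: 'x'=='x', l++,r--
l=6 r=7: 'b'=='b', l++,r--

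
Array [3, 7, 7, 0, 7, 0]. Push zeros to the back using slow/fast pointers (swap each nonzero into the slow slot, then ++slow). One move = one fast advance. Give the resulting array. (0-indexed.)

[3, 7, 7, 7, 0, 0]

(s=0,f=0) a[fast]=3≠0 swap→a[0]=3 → slow++,fast++
(s=1,f=1) a[fast]=7≠0 swap→a[1]=7 → slow++,fast++
(s=2,f=2) a[fast]=7≠0 swap→a[2]=7 → slow++,fast++
(s=3,f=3) a[fast]=0 → fast++
(s=3,f=4) a[fast]=7≠0 swap→a[3]=7 → slow++,fast++
(s=4,f=5) a[fast]=0 → fast++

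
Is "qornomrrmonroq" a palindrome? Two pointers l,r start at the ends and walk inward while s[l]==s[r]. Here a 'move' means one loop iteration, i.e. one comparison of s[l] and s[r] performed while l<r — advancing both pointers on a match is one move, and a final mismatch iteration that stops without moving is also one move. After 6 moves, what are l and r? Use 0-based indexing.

l=0 r=13: 'q'=='q', l++,r--
l=1 r=12: 'o'=='o', l++,r--
l=2 r=11: 'r'=='r', l++,r--
l=3 r=10: 'n'=='n', l++,r--
l=4 r=9: 'o'=='o', l++,r--
l=5 r=8: 'm'=='m', l++,r--

l=6, r=7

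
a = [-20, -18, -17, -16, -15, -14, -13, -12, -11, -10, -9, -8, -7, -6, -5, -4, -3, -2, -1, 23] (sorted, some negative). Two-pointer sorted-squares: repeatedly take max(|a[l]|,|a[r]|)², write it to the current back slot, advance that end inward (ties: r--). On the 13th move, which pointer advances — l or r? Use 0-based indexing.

l

[0,19] |-20|<=|23| out[19]=529 → r--
[0,18] |-20|>|-1| out[18]=400 → l++
[1,18] |-18|>|-1| out[17]=324 → l++
[2,18] |-17|>|-1| out[16]=289 → l++
[3,18] |-16|>|-1| out[15]=256 → l++
[4,18] |-15|>|-1| out[14]=225 → l++
[5,18] |-14|>|-1| out[13]=196 → l++
[6,18] |-13|>|-1| out[12]=169 → l++
[7,18] |-12|>|-1| out[11]=144 → l++
[8,18] |-11|>|-1| out[10]=121 → l++
[9,18] |-10|>|-1| out[9]=100 → l++
[10,18] |-9|>|-1| out[8]=81 → l++
[11,18] |-8|>|-1| out[7]=64 → l++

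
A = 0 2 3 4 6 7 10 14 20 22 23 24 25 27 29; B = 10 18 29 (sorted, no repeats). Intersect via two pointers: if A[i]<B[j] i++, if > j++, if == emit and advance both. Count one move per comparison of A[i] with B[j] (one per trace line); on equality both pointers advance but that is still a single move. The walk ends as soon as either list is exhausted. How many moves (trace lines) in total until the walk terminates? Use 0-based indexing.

[i=0,j=0] 0<10 → i++
[i=1,j=0] 2<10 → i++
[i=2,j=0] 3<10 → i++
[i=3,j=0] 4<10 → i++
[i=4,j=0] 6<10 → i++
[i=5,j=0] 7<10 → i++
[i=6,j=0] 10==10 emit → i++,j++
[i=7,j=1] 14<18 → i++
[i=8,j=1] 20>18 → j++
[i=8,j=2] 20<29 → i++
[i=9,j=2] 22<29 → i++
[i=10,j=2] 23<29 → i++
[i=11,j=2] 24<29 → i++
[i=12,j=2] 25<29 → i++
[i=13,j=2] 27<29 → i++
[i=14,j=2] 29==29 emit → i++,j++

16 moves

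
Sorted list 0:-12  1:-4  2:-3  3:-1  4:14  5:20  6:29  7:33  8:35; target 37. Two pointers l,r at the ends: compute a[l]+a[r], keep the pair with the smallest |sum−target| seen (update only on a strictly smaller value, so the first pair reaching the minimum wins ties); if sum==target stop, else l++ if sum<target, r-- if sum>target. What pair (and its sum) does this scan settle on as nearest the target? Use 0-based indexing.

pair (-1, 35) with sum 34 (|Δ|=3)

l=0 r=8: -12+35=23 d=14 *, l++
l=1 r=8: -4+35=31 d=6 *, l++
l=2 r=8: -3+35=32 d=5 *, l++
l=3 r=8: -1+35=34 d=3 *, l++
l=4 r=8: 14+35=49 d=12, r--
l=4 r=7: 14+33=47 d=10, r--
l=4 r=6: 14+29=43 d=6, r--
l=4 r=5: 14+20=34 d=3, l++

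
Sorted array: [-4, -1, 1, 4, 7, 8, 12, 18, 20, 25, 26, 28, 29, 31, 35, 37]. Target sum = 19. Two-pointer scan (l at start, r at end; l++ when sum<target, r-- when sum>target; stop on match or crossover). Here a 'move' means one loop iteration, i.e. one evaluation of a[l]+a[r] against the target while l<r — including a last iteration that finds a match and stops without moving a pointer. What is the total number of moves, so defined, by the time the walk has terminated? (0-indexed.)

9 moves

[0,15] -4+37=33 >19 → r--
[0,14] -4+35=31 >19 → r--
[0,13] -4+31=27 >19 → r--
[0,12] -4+29=25 >19 → r--
[0,11] -4+28=24 >19 → r--
[0,10] -4+26=22 >19 → r--
[0,9] -4+25=21 >19 → r--
[0,8] -4+20=16 <19 → l++
[1,8] -1+20=19 → found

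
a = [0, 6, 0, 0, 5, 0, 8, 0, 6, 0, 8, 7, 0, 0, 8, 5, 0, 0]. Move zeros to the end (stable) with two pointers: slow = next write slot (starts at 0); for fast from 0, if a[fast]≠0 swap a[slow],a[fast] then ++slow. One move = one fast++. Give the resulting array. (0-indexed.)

(s=0,f=0) a[fast]=0 → fast++
(s=0,f=1) a[fast]=6≠0 swap→a[0]=6 → slow++,fast++
(s=1,f=2) a[fast]=0 → fast++
(s=1,f=3) a[fast]=0 → fast++
(s=1,f=4) a[fast]=5≠0 swap→a[1]=5 → slow++,fast++
(s=2,f=5) a[fast]=0 → fast++
(s=2,f=6) a[fast]=8≠0 swap→a[2]=8 → slow++,fast++
(s=3,f=7) a[fast]=0 → fast++
(s=3,f=8) a[fast]=6≠0 swap→a[3]=6 → slow++,fast++
(s=4,f=9) a[fast]=0 → fast++
(s=4,f=10) a[fast]=8≠0 swap→a[4]=8 → slow++,fast++
(s=5,f=11) a[fast]=7≠0 swap→a[5]=7 → slow++,fast++
(s=6,f=12) a[fast]=0 → fast++
(s=6,f=13) a[fast]=0 → fast++
(s=6,f=14) a[fast]=8≠0 swap→a[6]=8 → slow++,fast++
(s=7,f=15) a[fast]=5≠0 swap→a[7]=5 → slow++,fast++
(s=8,f=16) a[fast]=0 → fast++
(s=8,f=17) a[fast]=0 → fast++

[6, 5, 8, 6, 8, 7, 8, 5, 0, 0, 0, 0, 0, 0, 0, 0, 0, 0]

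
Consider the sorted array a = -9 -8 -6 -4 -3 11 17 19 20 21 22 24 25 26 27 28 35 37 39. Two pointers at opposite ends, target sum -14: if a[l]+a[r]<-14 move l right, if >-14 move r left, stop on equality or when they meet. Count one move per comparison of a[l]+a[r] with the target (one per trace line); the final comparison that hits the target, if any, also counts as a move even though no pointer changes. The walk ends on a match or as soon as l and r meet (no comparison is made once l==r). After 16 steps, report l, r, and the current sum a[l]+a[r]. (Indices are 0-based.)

[0,18] -9+39=30 >-14 → r--
[0,17] -9+37=28 >-14 → r--
[0,16] -9+35=26 >-14 → r--
[0,15] -9+28=19 >-14 → r--
[0,14] -9+27=18 >-14 → r--
[0,13] -9+26=17 >-14 → r--
[0,12] -9+25=16 >-14 → r--
[0,11] -9+24=15 >-14 → r--
[0,10] -9+22=13 >-14 → r--
[0,9] -9+21=12 >-14 → r--
[0,8] -9+20=11 >-14 → r--
[0,7] -9+19=10 >-14 → r--
[0,6] -9+17=8 >-14 → r--
[0,5] -9+11=2 >-14 → r--
[0,4] -9+-3=-12 >-14 → r--
[0,3] -9+-4=-13 >-14 → r--

l=0, r=2, sum=-15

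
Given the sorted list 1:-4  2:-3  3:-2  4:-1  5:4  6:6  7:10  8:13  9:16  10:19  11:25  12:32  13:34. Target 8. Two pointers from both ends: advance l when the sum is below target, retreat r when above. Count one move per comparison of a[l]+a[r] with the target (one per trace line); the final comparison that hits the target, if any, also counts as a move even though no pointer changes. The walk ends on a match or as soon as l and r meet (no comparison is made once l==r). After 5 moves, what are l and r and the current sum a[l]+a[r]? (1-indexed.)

l=1, r=8, sum=9

l=1 r=13: -4+34=30 >8, r--
l=1 r=12: -4+32=28 >8, r--
l=1 r=11: -4+25=21 >8, r--
l=1 r=10: -4+19=15 >8, r--
l=1 r=9: -4+16=12 >8, r--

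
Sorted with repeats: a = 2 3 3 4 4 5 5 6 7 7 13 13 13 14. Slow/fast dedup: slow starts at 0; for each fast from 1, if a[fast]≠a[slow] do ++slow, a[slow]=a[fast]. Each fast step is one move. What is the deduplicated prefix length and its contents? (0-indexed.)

(s=0,f=1) a[fast]=3≠a[slow]=2 write a[1]=3 → slow++,fast++
(s=1,f=2) a[fast]=3=a[slow] dup → fast++
(s=1,f=3) a[fast]=4≠a[slow]=3 write a[2]=4 → slow++,fast++
(s=2,f=4) a[fast]=4=a[slow] dup → fast++
(s=2,f=5) a[fast]=5≠a[slow]=4 write a[3]=5 → slow++,fast++
(s=3,f=6) a[fast]=5=a[slow] dup → fast++
(s=3,f=7) a[fast]=6≠a[slow]=5 write a[4]=6 → slow++,fast++
(s=4,f=8) a[fast]=7≠a[slow]=6 write a[5]=7 → slow++,fast++
(s=5,f=9) a[fast]=7=a[slow] dup → fast++
(s=5,f=10) a[fast]=13≠a[slow]=7 write a[6]=13 → slow++,fast++
(s=6,f=11) a[fast]=13=a[slow] dup → fast++
(s=6,f=12) a[fast]=13=a[slow] dup → fast++
(s=6,f=13) a[fast]=14≠a[slow]=13 write a[7]=14 → slow++,fast++

length 8; prefix = [2, 3, 4, 5, 6, 7, 13, 14]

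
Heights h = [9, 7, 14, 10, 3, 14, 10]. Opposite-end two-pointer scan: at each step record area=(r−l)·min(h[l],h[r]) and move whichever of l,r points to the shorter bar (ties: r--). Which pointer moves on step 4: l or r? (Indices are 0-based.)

l=0 r=6: min(9,10)*6=54 best=54 *, l++
l=1 r=6: min(7,10)*5=35 best=54, l++
l=2 r=6: min(14,10)*4=40 best=54, r--
l=2 r=5: min(14,14)*3=42 best=54, r--

r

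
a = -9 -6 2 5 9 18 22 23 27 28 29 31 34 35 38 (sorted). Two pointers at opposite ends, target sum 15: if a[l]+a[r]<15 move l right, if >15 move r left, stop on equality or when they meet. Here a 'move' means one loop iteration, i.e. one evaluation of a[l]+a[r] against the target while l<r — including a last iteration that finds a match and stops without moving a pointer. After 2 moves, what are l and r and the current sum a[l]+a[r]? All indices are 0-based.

l=0, r=12, sum=25

[0,14] -9+38=29 >15 → r--
[0,13] -9+35=26 >15 → r--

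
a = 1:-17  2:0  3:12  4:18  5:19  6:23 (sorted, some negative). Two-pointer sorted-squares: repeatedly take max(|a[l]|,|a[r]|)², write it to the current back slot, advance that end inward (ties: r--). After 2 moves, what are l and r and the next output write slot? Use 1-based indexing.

[1,6] |-17|<=|23| out[6]=529 → r--
[1,5] |-17|<=|19| out[5]=361 → r--

l=1, r=4, next write slot=4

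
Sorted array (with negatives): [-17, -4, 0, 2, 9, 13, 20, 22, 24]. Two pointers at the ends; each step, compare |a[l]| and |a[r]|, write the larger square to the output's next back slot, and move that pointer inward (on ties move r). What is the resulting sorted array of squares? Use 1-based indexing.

[0, 4, 16, 81, 169, 289, 400, 484, 576]

l=1 r=9: |-17|<=|24| out[9]=576, r--
l=1 r=8: |-17|<=|22| out[8]=484, r--
l=1 r=7: |-17|<=|20| out[7]=400, r--
l=1 r=6: |-17|>|13| out[6]=289, l++
l=2 r=6: |-4|<=|13| out[5]=169, r--
l=2 r=5: |-4|<=|9| out[4]=81, r--
l=2 r=4: |-4|>|2| out[3]=16, l++
l=3 r=4: |0|<=|2| out[2]=4, r--
l=3 r=3: |0|<=|0| out[1]=0, r--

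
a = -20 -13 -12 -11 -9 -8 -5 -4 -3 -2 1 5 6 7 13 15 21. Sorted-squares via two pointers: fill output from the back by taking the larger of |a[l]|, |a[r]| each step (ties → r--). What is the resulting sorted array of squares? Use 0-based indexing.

[1, 4, 9, 16, 25, 25, 36, 49, 64, 81, 121, 144, 169, 169, 225, 400, 441]

[0,16] |-20|<=|21| out[16]=441 → r--
[0,15] |-20|>|15| out[15]=400 → l++
[1,15] |-13|<=|15| out[14]=225 → r--
[1,14] |-13|<=|13| out[13]=169 → r--
[1,13] |-13|>|7| out[12]=169 → l++
[2,13] |-12|>|7| out[11]=144 → l++
[3,13] |-11|>|7| out[10]=121 → l++
[4,13] |-9|>|7| out[9]=81 → l++
[5,13] |-8|>|7| out[8]=64 → l++
[6,13] |-5|<=|7| out[7]=49 → r--
[6,12] |-5|<=|6| out[6]=36 → r--
[6,11] |-5|<=|5| out[5]=25 → r--
[6,10] |-5|>|1| out[4]=25 → l++
[7,10] |-4|>|1| out[3]=16 → l++
[8,10] |-3|>|1| out[2]=9 → l++
[9,10] |-2|>|1| out[1]=4 → l++
[10,10] |1|<=|1| out[0]=1 → r--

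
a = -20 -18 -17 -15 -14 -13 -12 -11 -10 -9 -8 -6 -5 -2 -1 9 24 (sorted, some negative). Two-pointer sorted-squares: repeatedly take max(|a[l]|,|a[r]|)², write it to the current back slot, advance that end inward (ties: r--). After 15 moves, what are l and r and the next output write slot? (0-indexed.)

l=0 r=16: |-20|<=|24| out[16]=576, r--
l=0 r=15: |-20|>|9| out[15]=400, l++
l=1 r=15: |-18|>|9| out[14]=324, l++
l=2 r=15: |-17|>|9| out[13]=289, l++
l=3 r=15: |-15|>|9| out[12]=225, l++
l=4 r=15: |-14|>|9| out[11]=196, l++
l=5 r=15: |-13|>|9| out[10]=169, l++
l=6 r=15: |-12|>|9| out[9]=144, l++
l=7 r=15: |-11|>|9| out[8]=121, l++
l=8 r=15: |-10|>|9| out[7]=100, l++
l=9 r=15: |-9|<=|9| out[6]=81, r--
l=9 r=14: |-9|>|-1| out[5]=81, l++
l=10 r=14: |-8|>|-1| out[4]=64, l++
l=11 r=14: |-6|>|-1| out[3]=36, l++
l=12 r=14: |-5|>|-1| out[2]=25, l++

l=13, r=14, next write slot=1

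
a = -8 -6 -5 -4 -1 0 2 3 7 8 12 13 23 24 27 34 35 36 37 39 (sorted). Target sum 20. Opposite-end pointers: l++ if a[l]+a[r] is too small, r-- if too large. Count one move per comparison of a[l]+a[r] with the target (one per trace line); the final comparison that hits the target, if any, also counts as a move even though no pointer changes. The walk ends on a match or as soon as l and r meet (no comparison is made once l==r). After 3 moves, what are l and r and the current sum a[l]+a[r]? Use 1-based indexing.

[1,20] -8+39=31 >20 → r--
[1,19] -8+37=29 >20 → r--
[1,18] -8+36=28 >20 → r--

l=1, r=17, sum=27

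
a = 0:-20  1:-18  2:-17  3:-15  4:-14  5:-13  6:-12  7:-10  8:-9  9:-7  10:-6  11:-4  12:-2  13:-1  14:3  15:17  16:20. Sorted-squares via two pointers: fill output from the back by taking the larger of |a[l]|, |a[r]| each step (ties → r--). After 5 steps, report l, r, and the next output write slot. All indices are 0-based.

l=3, r=14, next write slot=11

[0,16] |-20|<=|20| out[16]=400 → r--
[0,15] |-20|>|17| out[15]=400 → l++
[1,15] |-18|>|17| out[14]=324 → l++
[2,15] |-17|<=|17| out[13]=289 → r--
[2,14] |-17|>|3| out[12]=289 → l++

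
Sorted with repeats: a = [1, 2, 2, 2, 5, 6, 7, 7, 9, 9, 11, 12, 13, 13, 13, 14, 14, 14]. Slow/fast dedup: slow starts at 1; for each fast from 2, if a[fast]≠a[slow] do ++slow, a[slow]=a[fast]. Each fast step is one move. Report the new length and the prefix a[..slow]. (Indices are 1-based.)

(s=1,f=2) a[fast]=2≠a[slow]=1 write a[2]=2 → slow++,fast++
(s=2,f=3) a[fast]=2=a[slow] dup → fast++
(s=2,f=4) a[fast]=2=a[slow] dup → fast++
(s=2,f=5) a[fast]=5≠a[slow]=2 write a[3]=5 → slow++,fast++
(s=3,f=6) a[fast]=6≠a[slow]=5 write a[4]=6 → slow++,fast++
(s=4,f=7) a[fast]=7≠a[slow]=6 write a[5]=7 → slow++,fast++
(s=5,f=8) a[fast]=7=a[slow] dup → fast++
(s=5,f=9) a[fast]=9≠a[slow]=7 write a[6]=9 → slow++,fast++
(s=6,f=10) a[fast]=9=a[slow] dup → fast++
(s=6,f=11) a[fast]=11≠a[slow]=9 write a[7]=11 → slow++,fast++
(s=7,f=12) a[fast]=12≠a[slow]=11 write a[8]=12 → slow++,fast++
(s=8,f=13) a[fast]=13≠a[slow]=12 write a[9]=13 → slow++,fast++
(s=9,f=14) a[fast]=13=a[slow] dup → fast++
(s=9,f=15) a[fast]=13=a[slow] dup → fast++
(s=9,f=16) a[fast]=14≠a[slow]=13 write a[10]=14 → slow++,fast++
(s=10,f=17) a[fast]=14=a[slow] dup → fast++
(s=10,f=18) a[fast]=14=a[slow] dup → fast++

length 10; prefix = [1, 2, 5, 6, 7, 9, 11, 12, 13, 14]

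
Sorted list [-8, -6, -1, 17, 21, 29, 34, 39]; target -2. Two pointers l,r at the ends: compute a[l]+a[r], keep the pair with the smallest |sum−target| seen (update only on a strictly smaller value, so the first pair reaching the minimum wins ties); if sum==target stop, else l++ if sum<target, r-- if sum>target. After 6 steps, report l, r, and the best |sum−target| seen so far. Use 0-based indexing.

l=0 r=7: -8+39=31 d=33 *, r--
l=0 r=6: -8+34=26 d=28 *, r--
l=0 r=5: -8+29=21 d=23 *, r--
l=0 r=4: -8+21=13 d=15 *, r--
l=0 r=3: -8+17=9 d=11 *, r--
l=0 r=2: -8+-1=-9 d=7 *, l++

l=1, r=2, best |Δ|=7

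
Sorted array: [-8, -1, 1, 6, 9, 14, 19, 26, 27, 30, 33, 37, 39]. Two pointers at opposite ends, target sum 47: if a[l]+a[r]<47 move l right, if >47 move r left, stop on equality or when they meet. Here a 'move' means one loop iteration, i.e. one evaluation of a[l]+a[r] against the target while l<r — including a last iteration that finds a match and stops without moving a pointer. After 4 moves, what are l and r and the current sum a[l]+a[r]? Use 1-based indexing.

l=5, r=13, sum=48

[1,13] -8+39=31 <47 → l++
[2,13] -1+39=38 <47 → l++
[3,13] 1+39=40 <47 → l++
[4,13] 6+39=45 <47 → l++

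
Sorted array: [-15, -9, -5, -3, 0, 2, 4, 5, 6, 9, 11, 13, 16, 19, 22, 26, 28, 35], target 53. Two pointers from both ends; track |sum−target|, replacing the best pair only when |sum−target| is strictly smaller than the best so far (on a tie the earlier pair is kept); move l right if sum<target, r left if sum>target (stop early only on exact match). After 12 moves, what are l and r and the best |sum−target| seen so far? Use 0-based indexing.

l=12, r=17, best |Δ|=5

l=0 r=17: -15+35=20 d=33 *, l++
l=1 r=17: -9+35=26 d=27 *, l++
l=2 r=17: -5+35=30 d=23 *, l++
l=3 r=17: -3+35=32 d=21 *, l++
l=4 r=17: 0+35=35 d=18 *, l++
l=5 r=17: 2+35=37 d=16 *, l++
l=6 r=17: 4+35=39 d=14 *, l++
l=7 r=17: 5+35=40 d=13 *, l++
l=8 r=17: 6+35=41 d=12 *, l++
l=9 r=17: 9+35=44 d=9 *, l++
l=10 r=17: 11+35=46 d=7 *, l++
l=11 r=17: 13+35=48 d=5 *, l++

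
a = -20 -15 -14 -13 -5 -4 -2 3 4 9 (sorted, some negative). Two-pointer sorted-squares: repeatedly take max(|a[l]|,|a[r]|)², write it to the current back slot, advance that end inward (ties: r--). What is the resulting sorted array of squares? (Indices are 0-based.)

[0,9] |-20|>|9| out[9]=400 → l++
[1,9] |-15|>|9| out[8]=225 → l++
[2,9] |-14|>|9| out[7]=196 → l++
[3,9] |-13|>|9| out[6]=169 → l++
[4,9] |-5|<=|9| out[5]=81 → r--
[4,8] |-5|>|4| out[4]=25 → l++
[5,8] |-4|<=|4| out[3]=16 → r--
[5,7] |-4|>|3| out[2]=16 → l++
[6,7] |-2|<=|3| out[1]=9 → r--
[6,6] |-2|<=|-2| out[0]=4 → r--

[4, 9, 16, 16, 25, 81, 169, 196, 225, 400]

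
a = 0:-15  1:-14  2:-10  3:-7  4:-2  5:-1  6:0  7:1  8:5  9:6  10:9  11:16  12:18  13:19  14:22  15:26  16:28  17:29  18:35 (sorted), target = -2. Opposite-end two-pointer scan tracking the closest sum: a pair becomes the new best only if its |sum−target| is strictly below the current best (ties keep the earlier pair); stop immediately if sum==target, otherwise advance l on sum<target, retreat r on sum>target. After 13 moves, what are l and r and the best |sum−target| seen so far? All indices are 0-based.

l=3, r=8, best |Δ|=1

[0,18] -15+35=20 d=22 * → r--
[0,17] -15+29=14 d=16 * → r--
[0,16] -15+28=13 d=15 * → r--
[0,15] -15+26=11 d=13 * → r--
[0,14] -15+22=7 d=9 * → r--
[0,13] -15+19=4 d=6 * → r--
[0,12] -15+18=3 d=5 * → r--
[0,11] -15+16=1 d=3 * → r--
[0,10] -15+9=-6 d=4 → l++
[1,10] -14+9=-5 d=3 → l++
[2,10] -10+9=-1 d=1 * → r--
[2,9] -10+6=-4 d=2 → l++
[3,9] -7+6=-1 d=1 → r--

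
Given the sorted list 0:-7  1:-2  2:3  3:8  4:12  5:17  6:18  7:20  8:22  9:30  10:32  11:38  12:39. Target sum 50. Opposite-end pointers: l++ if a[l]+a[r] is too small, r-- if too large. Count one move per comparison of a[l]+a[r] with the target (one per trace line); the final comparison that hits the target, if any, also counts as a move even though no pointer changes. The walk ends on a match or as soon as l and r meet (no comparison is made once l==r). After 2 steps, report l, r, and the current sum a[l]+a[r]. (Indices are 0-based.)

l=2, r=12, sum=42

l=0 r=12: -7+39=32 <50, l++
l=1 r=12: -2+39=37 <50, l++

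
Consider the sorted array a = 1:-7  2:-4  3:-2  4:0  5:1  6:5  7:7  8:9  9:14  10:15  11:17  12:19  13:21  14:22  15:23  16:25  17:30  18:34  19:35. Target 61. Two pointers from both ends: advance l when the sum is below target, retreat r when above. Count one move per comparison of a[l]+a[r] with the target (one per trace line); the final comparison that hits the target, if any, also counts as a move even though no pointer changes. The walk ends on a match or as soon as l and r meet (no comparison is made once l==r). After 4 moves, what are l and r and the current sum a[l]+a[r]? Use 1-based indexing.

l=1 r=19: -7+35=28 <61, l++
l=2 r=19: -4+35=31 <61, l++
l=3 r=19: -2+35=33 <61, l++
l=4 r=19: 0+35=35 <61, l++

l=5, r=19, sum=36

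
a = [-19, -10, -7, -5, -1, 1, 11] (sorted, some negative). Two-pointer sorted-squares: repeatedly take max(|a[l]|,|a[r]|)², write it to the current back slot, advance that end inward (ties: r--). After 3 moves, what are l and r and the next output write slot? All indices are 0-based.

l=2, r=5, next write slot=3

[0,6] |-19|>|11| out[6]=361 → l++
[1,6] |-10|<=|11| out[5]=121 → r--
[1,5] |-10|>|1| out[4]=100 → l++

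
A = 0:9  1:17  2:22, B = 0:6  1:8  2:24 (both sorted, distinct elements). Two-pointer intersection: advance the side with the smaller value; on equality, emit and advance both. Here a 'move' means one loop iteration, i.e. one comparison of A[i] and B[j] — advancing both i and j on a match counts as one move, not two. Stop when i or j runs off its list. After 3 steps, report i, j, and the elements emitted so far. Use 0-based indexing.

i=1, j=2, emitted=[]

i=0 j=0: 9>6, j++
i=0 j=1: 9>8, j++
i=0 j=2: 9<24, i++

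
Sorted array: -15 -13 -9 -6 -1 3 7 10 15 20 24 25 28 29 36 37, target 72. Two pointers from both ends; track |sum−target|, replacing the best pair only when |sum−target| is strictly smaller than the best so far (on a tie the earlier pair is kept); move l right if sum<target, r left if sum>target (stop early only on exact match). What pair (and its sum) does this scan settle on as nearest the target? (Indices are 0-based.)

l=0 r=15: -15+37=22 d=50 *, l++
l=1 r=15: -13+37=24 d=48 *, l++
l=2 r=15: -9+37=28 d=44 *, l++
l=3 r=15: -6+37=31 d=41 *, l++
l=4 r=15: -1+37=36 d=36 *, l++
l=5 r=15: 3+37=40 d=32 *, l++
l=6 r=15: 7+37=44 d=28 *, l++
l=7 r=15: 10+37=47 d=25 *, l++
l=8 r=15: 15+37=52 d=20 *, l++
l=9 r=15: 20+37=57 d=15 *, l++
l=10 r=15: 24+37=61 d=11 *, l++
l=11 r=15: 25+37=62 d=10 *, l++
l=12 r=15: 28+37=65 d=7 *, l++
l=13 r=15: 29+37=66 d=6 *, l++
l=14 r=15: 36+37=73 d=1 *, r--

pair (36, 37) with sum 73 (|Δ|=1)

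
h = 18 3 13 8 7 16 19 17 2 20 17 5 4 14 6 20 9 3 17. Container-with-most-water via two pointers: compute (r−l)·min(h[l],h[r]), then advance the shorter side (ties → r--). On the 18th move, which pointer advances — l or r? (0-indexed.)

l=0 r=18: min(18,17)*18=306 best=306 *, r--
l=0 r=17: min(18,3)*17=51 best=306, r--
l=0 r=16: min(18,9)*16=144 best=306, r--
l=0 r=15: min(18,20)*15=270 best=306, l++
l=1 r=15: min(3,20)*14=42 best=306, l++
l=2 r=15: min(13,20)*13=169 best=306, l++
l=3 r=15: min(8,20)*12=96 best=306, l++
l=4 r=15: min(7,20)*11=77 best=306, l++
l=5 r=15: min(16,20)*10=160 best=306, l++
l=6 r=15: min(19,20)*9=171 best=306, l++
l=7 r=15: min(17,20)*8=136 best=306, l++
l=8 r=15: min(2,20)*7=14 best=306, l++
l=9 r=15: min(20,20)*6=120 best=306, r--
l=9 r=14: min(20,6)*5=30 best=306, r--
l=9 r=13: min(20,14)*4=56 best=306, r--
l=9 r=12: min(20,4)*3=12 best=306, r--
l=9 r=11: min(20,5)*2=10 best=306, r--
l=9 r=10: min(20,17)*1=17 best=306, r--

r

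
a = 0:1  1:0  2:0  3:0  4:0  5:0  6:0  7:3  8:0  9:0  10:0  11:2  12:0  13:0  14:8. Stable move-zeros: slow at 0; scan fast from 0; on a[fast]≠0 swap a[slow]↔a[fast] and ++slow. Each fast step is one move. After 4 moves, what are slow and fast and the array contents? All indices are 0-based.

slow=1, fast=4, a=[1, 0, 0, 0, 0, 0, 0, 3, 0, 0, 0, 2, 0, 0, 8]

(s=0,f=0) a[fast]=1≠0 swap→a[0]=1 → slow++,fast++
(s=1,f=1) a[fast]=0 → fast++
(s=1,f=2) a[fast]=0 → fast++
(s=1,f=3) a[fast]=0 → fast++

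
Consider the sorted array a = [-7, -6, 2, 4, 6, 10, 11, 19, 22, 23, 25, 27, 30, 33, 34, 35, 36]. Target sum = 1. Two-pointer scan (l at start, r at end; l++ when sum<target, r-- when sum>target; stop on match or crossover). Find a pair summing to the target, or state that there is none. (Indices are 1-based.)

no pair

l=1 r=17: -7+36=29 >1, r--
l=1 r=16: -7+35=28 >1, r--
l=1 r=15: -7+34=27 >1, r--
l=1 r=14: -7+33=26 >1, r--
l=1 r=13: -7+30=23 >1, r--
l=1 r=12: -7+27=20 >1, r--
l=1 r=11: -7+25=18 >1, r--
l=1 r=10: -7+23=16 >1, r--
l=1 r=9: -7+22=15 >1, r--
l=1 r=8: -7+19=12 >1, r--
l=1 r=7: -7+11=4 >1, r--
l=1 r=6: -7+10=3 >1, r--
l=1 r=5: -7+6=-1 <1, l++
l=2 r=5: -6+6=0 <1, l++
l=3 r=5: 2+6=8 >1, r--
l=3 r=4: 2+4=6 >1, r--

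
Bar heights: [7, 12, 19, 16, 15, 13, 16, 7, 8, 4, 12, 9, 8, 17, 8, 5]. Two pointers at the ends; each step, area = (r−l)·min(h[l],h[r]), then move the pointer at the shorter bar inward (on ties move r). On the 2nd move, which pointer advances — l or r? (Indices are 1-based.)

l

l=1 r=16: min(7,5)*15=75 best=75 *, r--
l=1 r=15: min(7,8)*14=98 best=98 *, l++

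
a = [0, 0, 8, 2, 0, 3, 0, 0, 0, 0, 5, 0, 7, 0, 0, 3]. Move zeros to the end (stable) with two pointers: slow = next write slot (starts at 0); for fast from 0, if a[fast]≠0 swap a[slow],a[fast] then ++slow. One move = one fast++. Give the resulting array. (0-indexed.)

[8, 2, 3, 5, 7, 3, 0, 0, 0, 0, 0, 0, 0, 0, 0, 0]

(s=0,f=0) a[fast]=0 → fast++
(s=0,f=1) a[fast]=0 → fast++
(s=0,f=2) a[fast]=8≠0 swap→a[0]=8 → slow++,fast++
(s=1,f=3) a[fast]=2≠0 swap→a[1]=2 → slow++,fast++
(s=2,f=4) a[fast]=0 → fast++
(s=2,f=5) a[fast]=3≠0 swap→a[2]=3 → slow++,fast++
(s=3,f=6) a[fast]=0 → fast++
(s=3,f=7) a[fast]=0 → fast++
(s=3,f=8) a[fast]=0 → fast++
(s=3,f=9) a[fast]=0 → fast++
(s=3,f=10) a[fast]=5≠0 swap→a[3]=5 → slow++,fast++
(s=4,f=11) a[fast]=0 → fast++
(s=4,f=12) a[fast]=7≠0 swap→a[4]=7 → slow++,fast++
(s=5,f=13) a[fast]=0 → fast++
(s=5,f=14) a[fast]=0 → fast++
(s=5,f=15) a[fast]=3≠0 swap→a[5]=3 → slow++,fast++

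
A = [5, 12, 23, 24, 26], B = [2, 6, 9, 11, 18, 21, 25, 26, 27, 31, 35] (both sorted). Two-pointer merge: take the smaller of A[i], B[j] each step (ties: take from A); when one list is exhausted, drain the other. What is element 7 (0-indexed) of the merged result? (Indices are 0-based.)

merged[7] = 21

[i=0,j=0] A[i]=5>B[j]=2 take 2 → j++
[i=0,j=1] A[i]=5<=B[j]=6 take 5 → i++
[i=1,j=1] A[i]=12>B[j]=6 take 6 → j++
[i=1,j=2] A[i]=12>B[j]=9 take 9 → j++
[i=1,j=3] A[i]=12>B[j]=11 take 11 → j++
[i=1,j=4] A[i]=12<=B[j]=18 take 12 → i++
[i=2,j=4] A[i]=23>B[j]=18 take 18 → j++
[i=2,j=5] A[i]=23>B[j]=21 take 21 → j++
[i=2,j=6] A[i]=23<=B[j]=25 take 23 → i++
[i=3,j=6] A[i]=24<=B[j]=25 take 24 → i++
[i=4,j=6] A[i]=26>B[j]=25 take 25 → j++
[i=4,j=7] A[i]=26<=B[j]=26 take 26 → i++
[i=5,j=7] A done, take B[j]=26 → j++
[i=5,j=8] A done, take B[j]=27 → j++
[i=5,j=9] A done, take B[j]=31 → j++
[i=5,j=10] A done, take B[j]=35 → j++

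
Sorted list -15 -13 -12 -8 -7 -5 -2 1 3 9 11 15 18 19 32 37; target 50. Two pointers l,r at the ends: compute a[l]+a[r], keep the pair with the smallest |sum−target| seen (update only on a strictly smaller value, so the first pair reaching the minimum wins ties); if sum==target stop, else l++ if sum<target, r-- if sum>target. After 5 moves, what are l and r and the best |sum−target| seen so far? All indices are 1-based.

l=6, r=16, best |Δ|=20

[1,16] -15+37=22 d=28 * → l++
[2,16] -13+37=24 d=26 * → l++
[3,16] -12+37=25 d=25 * → l++
[4,16] -8+37=29 d=21 * → l++
[5,16] -7+37=30 d=20 * → l++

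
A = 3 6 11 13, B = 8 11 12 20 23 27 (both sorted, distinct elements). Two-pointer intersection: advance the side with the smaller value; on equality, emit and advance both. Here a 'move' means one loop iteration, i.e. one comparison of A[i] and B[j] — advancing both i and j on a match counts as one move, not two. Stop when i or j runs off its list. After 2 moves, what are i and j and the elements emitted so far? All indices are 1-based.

i=3, j=1, emitted=[]

[i=1,j=1] 3<8 → i++
[i=2,j=1] 6<8 → i++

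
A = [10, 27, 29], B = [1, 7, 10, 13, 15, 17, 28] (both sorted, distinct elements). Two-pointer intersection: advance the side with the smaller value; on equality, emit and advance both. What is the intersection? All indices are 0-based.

intersection = [10]

[i=0,j=0] 10>1 → j++
[i=0,j=1] 10>7 → j++
[i=0,j=2] 10==10 emit → i++,j++
[i=1,j=3] 27>13 → j++
[i=1,j=4] 27>15 → j++
[i=1,j=5] 27>17 → j++
[i=1,j=6] 27<28 → i++
[i=2,j=6] 29>28 → j++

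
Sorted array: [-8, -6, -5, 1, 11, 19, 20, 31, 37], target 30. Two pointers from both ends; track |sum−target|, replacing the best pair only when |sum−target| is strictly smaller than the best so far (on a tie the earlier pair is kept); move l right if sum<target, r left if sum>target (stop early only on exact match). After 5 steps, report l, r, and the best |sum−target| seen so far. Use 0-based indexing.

l=3, r=6, best |Δ|=1

[0,8] -8+37=29 d=1 * → l++
[1,8] -6+37=31 d=1 → r--
[1,7] -6+31=25 d=5 → l++
[2,7] -5+31=26 d=4 → l++
[3,7] 1+31=32 d=2 → r--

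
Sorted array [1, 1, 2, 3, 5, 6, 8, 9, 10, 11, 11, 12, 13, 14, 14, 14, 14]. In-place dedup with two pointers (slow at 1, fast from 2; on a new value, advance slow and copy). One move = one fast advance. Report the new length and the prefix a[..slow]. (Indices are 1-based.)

length 12; prefix = [1, 2, 3, 5, 6, 8, 9, 10, 11, 12, 13, 14]

(s=1,f=2) a[fast]=1=a[slow] dup → fast++
(s=1,f=3) a[fast]=2≠a[slow]=1 write a[2]=2 → slow++,fast++
(s=2,f=4) a[fast]=3≠a[slow]=2 write a[3]=3 → slow++,fast++
(s=3,f=5) a[fast]=5≠a[slow]=3 write a[4]=5 → slow++,fast++
(s=4,f=6) a[fast]=6≠a[slow]=5 write a[5]=6 → slow++,fast++
(s=5,f=7) a[fast]=8≠a[slow]=6 write a[6]=8 → slow++,fast++
(s=6,f=8) a[fast]=9≠a[slow]=8 write a[7]=9 → slow++,fast++
(s=7,f=9) a[fast]=10≠a[slow]=9 write a[8]=10 → slow++,fast++
(s=8,f=10) a[fast]=11≠a[slow]=10 write a[9]=11 → slow++,fast++
(s=9,f=11) a[fast]=11=a[slow] dup → fast++
(s=9,f=12) a[fast]=12≠a[slow]=11 write a[10]=12 → slow++,fast++
(s=10,f=13) a[fast]=13≠a[slow]=12 write a[11]=13 → slow++,fast++
(s=11,f=14) a[fast]=14≠a[slow]=13 write a[12]=14 → slow++,fast++
(s=12,f=15) a[fast]=14=a[slow] dup → fast++
(s=12,f=16) a[fast]=14=a[slow] dup → fast++
(s=12,f=17) a[fast]=14=a[slow] dup → fast++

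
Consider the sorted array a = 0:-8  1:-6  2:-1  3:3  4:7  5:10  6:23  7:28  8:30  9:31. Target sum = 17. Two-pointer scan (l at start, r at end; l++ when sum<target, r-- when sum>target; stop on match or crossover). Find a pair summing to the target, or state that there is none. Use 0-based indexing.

[0,9] -8+31=23 >17 → r--
[0,8] -8+30=22 >17 → r--
[0,7] -8+28=20 >17 → r--
[0,6] -8+23=15 <17 → l++
[1,6] -6+23=17 → found

(-6, 23)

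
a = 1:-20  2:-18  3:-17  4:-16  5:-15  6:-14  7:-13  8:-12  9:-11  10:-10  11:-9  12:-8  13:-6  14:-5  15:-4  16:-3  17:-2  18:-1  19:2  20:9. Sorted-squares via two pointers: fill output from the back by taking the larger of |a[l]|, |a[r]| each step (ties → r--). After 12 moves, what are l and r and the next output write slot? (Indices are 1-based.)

l=12, r=19, next write slot=8

l=1 r=20: |-20|>|9| out[20]=400, l++
l=2 r=20: |-18|>|9| out[19]=324, l++
l=3 r=20: |-17|>|9| out[18]=289, l++
l=4 r=20: |-16|>|9| out[17]=256, l++
l=5 r=20: |-15|>|9| out[16]=225, l++
l=6 r=20: |-14|>|9| out[15]=196, l++
l=7 r=20: |-13|>|9| out[14]=169, l++
l=8 r=20: |-12|>|9| out[13]=144, l++
l=9 r=20: |-11|>|9| out[12]=121, l++
l=10 r=20: |-10|>|9| out[11]=100, l++
l=11 r=20: |-9|<=|9| out[10]=81, r--
l=11 r=19: |-9|>|2| out[9]=81, l++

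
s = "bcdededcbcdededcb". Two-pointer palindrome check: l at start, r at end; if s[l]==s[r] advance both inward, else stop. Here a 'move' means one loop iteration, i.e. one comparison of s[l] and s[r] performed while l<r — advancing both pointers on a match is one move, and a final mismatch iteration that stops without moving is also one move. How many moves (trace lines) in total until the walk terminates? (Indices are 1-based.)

l=1 r=17: 'b'=='b', l++,r--
l=2 r=16: 'c'=='c', l++,r--
l=3 r=15: 'd'=='d', l++,r--
l=4 r=14: 'e'=='e', l++,r--
l=5 r=13: 'd'=='d', l++,r--
l=6 r=12: 'e'=='e', l++,r--
l=7 r=11: 'd'=='d', l++,r--
l=8 r=10: 'c'=='c', l++,r--

8 moves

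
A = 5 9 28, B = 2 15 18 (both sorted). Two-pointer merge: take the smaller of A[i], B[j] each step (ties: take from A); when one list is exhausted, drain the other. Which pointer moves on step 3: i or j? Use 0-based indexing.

[i=0,j=0] A[i]=5>B[j]=2 take 2 → j++
[i=0,j=1] A[i]=5<=B[j]=15 take 5 → i++
[i=1,j=1] A[i]=9<=B[j]=15 take 9 → i++

i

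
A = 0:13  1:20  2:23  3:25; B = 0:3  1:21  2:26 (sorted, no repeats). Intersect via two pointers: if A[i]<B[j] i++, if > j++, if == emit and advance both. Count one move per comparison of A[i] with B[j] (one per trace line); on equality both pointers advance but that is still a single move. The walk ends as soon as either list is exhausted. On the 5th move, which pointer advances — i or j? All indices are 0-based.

i=0 j=0: 13>3, j++
i=0 j=1: 13<21, i++
i=1 j=1: 20<21, i++
i=2 j=1: 23>21, j++
i=2 j=2: 23<26, i++

i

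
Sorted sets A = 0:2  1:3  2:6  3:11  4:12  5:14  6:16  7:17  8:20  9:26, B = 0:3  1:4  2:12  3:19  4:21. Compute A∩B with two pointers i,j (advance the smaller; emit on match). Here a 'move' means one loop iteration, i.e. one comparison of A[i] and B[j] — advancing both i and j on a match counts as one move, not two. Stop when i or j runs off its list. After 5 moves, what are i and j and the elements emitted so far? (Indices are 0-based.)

i=0 j=0: 2<3, i++
i=1 j=0: 3==3 emit, i++,j++
i=2 j=1: 6>4, j++
i=2 j=2: 6<12, i++
i=3 j=2: 11<12, i++

i=4, j=2, emitted=[3]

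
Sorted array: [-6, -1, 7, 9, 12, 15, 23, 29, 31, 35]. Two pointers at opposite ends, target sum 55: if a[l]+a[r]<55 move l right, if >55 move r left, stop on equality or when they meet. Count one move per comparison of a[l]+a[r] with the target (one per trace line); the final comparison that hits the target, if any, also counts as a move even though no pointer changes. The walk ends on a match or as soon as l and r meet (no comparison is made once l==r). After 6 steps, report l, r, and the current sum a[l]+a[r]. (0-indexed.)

l=6, r=9, sum=58

l=0 r=9: -6+35=29 <55, l++
l=1 r=9: -1+35=34 <55, l++
l=2 r=9: 7+35=42 <55, l++
l=3 r=9: 9+35=44 <55, l++
l=4 r=9: 12+35=47 <55, l++
l=5 r=9: 15+35=50 <55, l++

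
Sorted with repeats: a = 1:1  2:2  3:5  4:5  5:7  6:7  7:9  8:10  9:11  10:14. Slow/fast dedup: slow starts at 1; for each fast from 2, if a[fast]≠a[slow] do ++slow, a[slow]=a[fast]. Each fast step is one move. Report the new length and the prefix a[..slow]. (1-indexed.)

slow=1 fast=2: a[fast]=2≠a[slow]=1 write a[2]=2, slow++,fast++
slow=2 fast=3: a[fast]=5≠a[slow]=2 write a[3]=5, slow++,fast++
slow=3 fast=4: a[fast]=5=a[slow] dup, fast++
slow=3 fast=5: a[fast]=7≠a[slow]=5 write a[4]=7, slow++,fast++
slow=4 fast=6: a[fast]=7=a[slow] dup, fast++
slow=4 fast=7: a[fast]=9≠a[slow]=7 write a[5]=9, slow++,fast++
slow=5 fast=8: a[fast]=10≠a[slow]=9 write a[6]=10, slow++,fast++
slow=6 fast=9: a[fast]=11≠a[slow]=10 write a[7]=11, slow++,fast++
slow=7 fast=10: a[fast]=14≠a[slow]=11 write a[8]=14, slow++,fast++

length 8; prefix = [1, 2, 5, 7, 9, 10, 11, 14]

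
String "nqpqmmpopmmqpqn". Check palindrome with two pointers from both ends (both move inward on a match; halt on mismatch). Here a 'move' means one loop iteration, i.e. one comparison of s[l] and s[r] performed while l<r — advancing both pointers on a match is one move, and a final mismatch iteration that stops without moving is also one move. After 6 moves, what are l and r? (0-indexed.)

l=0 r=14: 'n'=='n', l++,r--
l=1 r=13: 'q'=='q', l++,r--
l=2 r=12: 'p'=='p', l++,r--
l=3 r=11: 'q'=='q', l++,r--
l=4 r=10: 'm'=='m', l++,r--
l=5 r=9: 'm'=='m', l++,r--

l=6, r=8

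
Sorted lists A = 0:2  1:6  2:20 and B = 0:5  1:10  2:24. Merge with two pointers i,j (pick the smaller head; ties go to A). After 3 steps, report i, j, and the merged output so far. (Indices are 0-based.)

i=0 j=0: A[i]=2<=B[j]=5 take 2, i++
i=1 j=0: A[i]=6>B[j]=5 take 5, j++
i=1 j=1: A[i]=6<=B[j]=10 take 6, i++

i=2, j=1, merged so far=[2, 5, 6]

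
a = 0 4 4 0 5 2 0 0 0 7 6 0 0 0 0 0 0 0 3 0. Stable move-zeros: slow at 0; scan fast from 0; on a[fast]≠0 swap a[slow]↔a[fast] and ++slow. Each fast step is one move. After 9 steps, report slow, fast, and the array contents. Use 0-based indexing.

slow=4, fast=9, a=[4, 4, 5, 2, 0, 0, 0, 0, 0, 7, 6, 0, 0, 0, 0, 0, 0, 0, 3, 0]

(s=0,f=0) a[fast]=0 → fast++
(s=0,f=1) a[fast]=4≠0 swap→a[0]=4 → slow++,fast++
(s=1,f=2) a[fast]=4≠0 swap→a[1]=4 → slow++,fast++
(s=2,f=3) a[fast]=0 → fast++
(s=2,f=4) a[fast]=5≠0 swap→a[2]=5 → slow++,fast++
(s=3,f=5) a[fast]=2≠0 swap→a[3]=2 → slow++,fast++
(s=4,f=6) a[fast]=0 → fast++
(s=4,f=7) a[fast]=0 → fast++
(s=4,f=8) a[fast]=0 → fast++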